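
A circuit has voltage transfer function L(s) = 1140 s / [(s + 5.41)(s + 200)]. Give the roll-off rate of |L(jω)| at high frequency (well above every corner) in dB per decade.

With 1 zero and 2 poles, the high-frequency asymptotic slope is 20 × (1 − 2) = -20 dB/decade.

-20 dB/decade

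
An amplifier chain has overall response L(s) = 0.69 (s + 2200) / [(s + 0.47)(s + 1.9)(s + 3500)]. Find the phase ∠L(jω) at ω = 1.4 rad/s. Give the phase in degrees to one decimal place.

-107.8 deg

∠(j1.4 + 2200) = arctan(1.4/2200) = 0.04°
∠(j1.4 + 0.47) = arctan(1.4/0.47) = 71.44°
∠(j1.4 + 1.9) = arctan(1.4/1.9) = 36.38°
∠(j1.4 + 3500) = arctan(1.4/3500) = 0.02°
∠L(j1.4) = 0.04° − (71.44° + 36.38° + 0.02°) = -107.81°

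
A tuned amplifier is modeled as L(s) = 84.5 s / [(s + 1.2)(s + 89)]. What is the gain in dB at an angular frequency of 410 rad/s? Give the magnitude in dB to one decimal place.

|j410| = 410
|j410 + 1.2| = √(410² + 1.2²) = 410
|j410 + 89| = √(410² + 89²) = 419.5
|L(j410)| = 84.5 × 410 / (410 × 419.5) = 0.20141
20 log₁₀(0.20141) = -13.92 dB

-13.9 dB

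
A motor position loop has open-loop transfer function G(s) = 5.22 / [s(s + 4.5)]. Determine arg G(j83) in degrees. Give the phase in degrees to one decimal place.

∠(j83 + 4.5) = arctan(83/4.5) = 86.90°
∠(j83) = 90.00°
∠G(j83) = − (86.90° + 90.00°) = -176.90°

-176.9°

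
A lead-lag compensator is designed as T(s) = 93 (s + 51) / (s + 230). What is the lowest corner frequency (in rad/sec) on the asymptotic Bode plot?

Break frequencies occur at each pole and zero magnitude: 51 rad/sec, 230 rad/sec.
The lowest is 51 rad/sec.

51 rad/sec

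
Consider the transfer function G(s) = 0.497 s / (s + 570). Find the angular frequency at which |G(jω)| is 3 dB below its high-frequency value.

For a single-pole high-pass, the −3 dB point is at the pole: ω = 570 rad/sec.

570 rad/sec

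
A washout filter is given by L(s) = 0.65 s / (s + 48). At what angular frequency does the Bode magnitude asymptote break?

The single real pole at s = −48 gives a corner at ω = 48 rad s⁻¹.

48 rad s⁻¹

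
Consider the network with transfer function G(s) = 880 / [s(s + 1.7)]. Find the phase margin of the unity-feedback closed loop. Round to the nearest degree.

Gain crossover: |G(jω)| = 1 at ω ≈ 29.6 rad s⁻¹.
∠G(j29.6) = −90° − arctan(29.6/1.7) ≈ -176.72°
PM = 180° + (-176.72°) = 3.28°

3 deg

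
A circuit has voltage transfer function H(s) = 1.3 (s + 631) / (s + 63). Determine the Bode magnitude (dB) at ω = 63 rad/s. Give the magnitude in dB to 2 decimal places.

19.33 dB

|j63 + 631| = √(63² + 631²) = 634.1
|j63 + 63| = √(63² + 63²) = 89.1
|H(j63)| = 1.3 × 634.1 / 89.1 = 9.2528
20 log₁₀(9.2528) = 19.325 dB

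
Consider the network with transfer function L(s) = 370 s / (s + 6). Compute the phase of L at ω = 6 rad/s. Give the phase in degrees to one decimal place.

45.0°

∠(j6) = 90.00°
∠(j6 + 6) = arctan(6/6) = 45.00°
∠L(j6) = 90.00° − 45.00° = 45.00°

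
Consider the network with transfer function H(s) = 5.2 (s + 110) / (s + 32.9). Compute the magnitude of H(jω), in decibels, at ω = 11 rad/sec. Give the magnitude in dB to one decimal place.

|j11 + 110| = √(11² + 110²) = 110.5
|j11 + 32.9| = √(11² + 32.9²) = 34.69
|H(j11)| = 5.2 × 110.5 / 34.69 = 16.571
20 log₁₀(16.571) = 24.39 dB

24.4 dB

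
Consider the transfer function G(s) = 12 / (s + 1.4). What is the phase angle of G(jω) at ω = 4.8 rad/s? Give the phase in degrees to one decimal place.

-73.7 deg

∠(j4.8 + 1.4) = arctan(4.8/1.4) = 73.74°
∠G(j4.8) = −73.74° = -73.74°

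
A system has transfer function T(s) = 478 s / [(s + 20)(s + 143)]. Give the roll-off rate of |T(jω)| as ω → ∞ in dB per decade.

With 1 zero and 2 poles, the high-frequency asymptotic slope is 20 × (1 − 2) = -20 dB/decade.

-20 dB/decade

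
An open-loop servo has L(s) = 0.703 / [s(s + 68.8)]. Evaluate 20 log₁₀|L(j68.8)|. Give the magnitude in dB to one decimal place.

-79.6 dB

|j68.8 + 68.8| = √(68.8² + 68.8²) = 97.3
|j68.8| = 68.8
|L(j68.8)| = 0.703 / (97.3 × 68.8) = 0.00010502
20 log₁₀(0.00010502) = -79.57 dB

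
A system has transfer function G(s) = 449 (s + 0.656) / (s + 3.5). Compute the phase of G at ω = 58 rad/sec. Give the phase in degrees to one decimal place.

∠(j58 + 0.656) = arctan(58/0.656) = 89.35°
∠(j58 + 3.5) = arctan(58/3.5) = 86.55°
∠G(j58) = 89.35° − 86.55° = 2.81°

2.8°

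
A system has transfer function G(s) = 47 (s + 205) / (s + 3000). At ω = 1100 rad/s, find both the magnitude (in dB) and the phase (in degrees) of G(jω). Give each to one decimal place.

|j1100 + 205| = √(1100² + 205²) = 1119
|j1100 + 3000| = √(1100² + 3000²) = 3195
|G(j1100)| = 47 × 1119 / 3195 = 16.459
20 log₁₀(16.459) = 24.33 dB
∠(j1100 + 205) = arctan(1100/205) = 79.44°
∠(j1100 + 3000) = arctan(1100/3000) = 20.14°
∠G(j1100) = 79.44° − 20.14° = 59.31°

|G| = 24.3 dB, ∠G = 59.3°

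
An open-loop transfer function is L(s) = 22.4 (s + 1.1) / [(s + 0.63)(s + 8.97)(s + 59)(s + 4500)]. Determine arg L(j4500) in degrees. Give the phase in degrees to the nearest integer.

-224°

∠(j4500 + 1.1) = arctan(4500/1.1) = 89.99°
∠(j4500 + 0.63) = arctan(4500/0.63) = 89.99°
∠(j4500 + 8.97) = arctan(4500/8.97) = 89.89°
∠(j4500 + 59) = arctan(4500/59) = 89.25°
∠(j4500 + 4500) = arctan(4500/4500) = 45.00°
∠L(j4500) = 89.99° − (89.99° + 89.89° + 89.25° + 45.00°) = -224.14°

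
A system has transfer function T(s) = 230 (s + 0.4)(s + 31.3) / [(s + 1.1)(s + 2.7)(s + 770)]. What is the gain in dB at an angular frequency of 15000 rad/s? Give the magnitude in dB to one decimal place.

|j15000 + 0.4| = √(15000² + 0.4²) = 1.5e+04
|j15000 + 31.3| = √(15000² + 31.3²) = 1.5e+04
|j15000 + 1.1| = √(15000² + 1.1²) = 1.5e+04
|j15000 + 2.7| = √(15000² + 2.7²) = 1.5e+04
|j15000 + 770| = √(15000² + 770²) = 1.502e+04
|T(j15000)| = 230 × 1.5e+04 × 1.5e+04 / (1.5e+04 × 1.5e+04 × 1.502e+04) = 0.015313
20 log₁₀(0.015313) = -36.30 dB

-36.3 dB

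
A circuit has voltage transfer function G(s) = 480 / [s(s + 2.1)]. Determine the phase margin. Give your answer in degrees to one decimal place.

5.5°

Gain crossover: |G(jω)| = 1 at ω ≈ 21.9 rad/s.
∠G(j21.9) = −90° − arctan(21.9/2.1) ≈ -174.51°
PM = 180° + (-174.51°) = 5.49°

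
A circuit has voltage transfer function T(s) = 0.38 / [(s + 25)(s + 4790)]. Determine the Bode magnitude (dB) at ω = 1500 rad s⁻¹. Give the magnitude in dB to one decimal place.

-145.9 dB

|j1500 + 25| = √(1500² + 25²) = 1500
|j1500 + 4790| = √(1500² + 4790²) = 5019
|T(j1500)| = 0.38 / (1500 × 5019) = 5.0464e-08
20 log₁₀(5.0464e-08) = -145.94 dB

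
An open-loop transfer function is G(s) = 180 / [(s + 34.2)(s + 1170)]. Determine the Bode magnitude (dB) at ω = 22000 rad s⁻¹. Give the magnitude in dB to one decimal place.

-128.6 dB

|j22000 + 34.2| = √(22000² + 34.2²) = 2.2e+04
|j22000 + 1170| = √(22000² + 1170²) = 2.203e+04
|G(j22000)| = 180 / (2.2e+04 × 2.203e+04) = 3.7138e-07
20 log₁₀(3.7138e-07) = -128.60 dB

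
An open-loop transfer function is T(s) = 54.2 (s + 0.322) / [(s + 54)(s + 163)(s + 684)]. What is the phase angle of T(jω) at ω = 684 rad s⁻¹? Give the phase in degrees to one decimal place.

∠(j684 + 0.322) = arctan(684/0.322) = 89.97°
∠(j684 + 54) = arctan(684/54) = 85.49°
∠(j684 + 163) = arctan(684/163) = 76.60°
∠(j684 + 684) = arctan(684/684) = 45.00°
∠T(j684) = 89.97° − (85.49° + 76.60° + 45.00°) = -117.11°

-117.1°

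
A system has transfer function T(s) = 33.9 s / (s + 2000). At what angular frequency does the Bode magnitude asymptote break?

2000 rad/s

The single real pole at s = −2000 gives a corner at ω = 2000 rad/s.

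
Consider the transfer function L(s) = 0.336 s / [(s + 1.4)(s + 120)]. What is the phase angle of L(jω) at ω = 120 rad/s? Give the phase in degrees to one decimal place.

-44.3°

∠(j120) = 90.00°
∠(j120 + 1.4) = arctan(120/1.4) = 89.33°
∠(j120 + 120) = arctan(120/120) = 45.00°
∠L(j120) = 90.00° − (89.33° + 45.00°) = -44.33°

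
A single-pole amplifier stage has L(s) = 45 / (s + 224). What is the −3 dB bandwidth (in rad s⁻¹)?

For a single-pole low-pass, the −3 dB point is at the pole: ω = 224 rad s⁻¹.

224 rad s⁻¹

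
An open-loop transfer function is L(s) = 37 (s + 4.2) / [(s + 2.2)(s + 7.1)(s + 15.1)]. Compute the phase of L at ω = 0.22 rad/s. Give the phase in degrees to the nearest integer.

-5°

∠(j0.22 + 4.2) = arctan(0.22/4.2) = 3.00°
∠(j0.22 + 2.2) = arctan(0.22/2.2) = 5.71°
∠(j0.22 + 7.1) = arctan(0.22/7.1) = 1.77°
∠(j0.22 + 15.1) = arctan(0.22/15.1) = 0.83°
∠L(j0.22) = 3.00° − (5.71° + 1.77° + 0.83°) = -5.32°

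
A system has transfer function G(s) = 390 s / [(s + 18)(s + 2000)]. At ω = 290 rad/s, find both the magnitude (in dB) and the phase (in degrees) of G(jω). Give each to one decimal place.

|G| = -14.3 dB, ∠G = -4.7°

|j290| = 290
|j290 + 18| = √(290² + 18²) = 290.6
|j290 + 2000| = √(290² + 2000²) = 2021
|G(j290)| = 390 × 290 / (290.6 × 2021) = 0.19261
20 log₁₀(0.19261) = -14.31 dB
∠(j290) = 90.00°
∠(j290 + 18) = arctan(290/18) = 86.45°
∠(j290 + 2000) = arctan(290/2000) = 8.25°
∠G(j290) = 90.00° − (86.45° + 8.25°) = -4.70°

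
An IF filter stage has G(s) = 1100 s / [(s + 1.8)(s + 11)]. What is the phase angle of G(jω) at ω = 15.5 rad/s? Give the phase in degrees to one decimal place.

∠(j15.5) = 90.00°
∠(j15.5 + 1.8) = arctan(15.5/1.8) = 83.38°
∠(j15.5 + 11) = arctan(15.5/11) = 54.64°
∠G(j15.5) = 90.00° − (83.38° + 54.64°) = -48.01°

-48.0°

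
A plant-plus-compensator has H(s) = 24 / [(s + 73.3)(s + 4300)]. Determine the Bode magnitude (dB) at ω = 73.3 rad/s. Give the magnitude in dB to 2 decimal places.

|j73.3 + 73.3| = √(73.3² + 73.3²) = 103.7
|j73.3 + 4300| = √(73.3² + 4300²) = 4301
|H(j73.3)| = 24 / (103.7 × 4301) = 5.3835e-05
20 log₁₀(5.3835e-05) = -85.379 dB

-85.38 dB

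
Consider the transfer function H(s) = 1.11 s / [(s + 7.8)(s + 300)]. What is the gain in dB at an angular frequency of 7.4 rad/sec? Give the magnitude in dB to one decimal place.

-51.9 dB

|j7.4| = 7.4
|j7.4 + 7.8| = √(7.4² + 7.8²) = 10.75
|j7.4 + 300| = √(7.4² + 300²) = 300.1
|H(j7.4)| = 1.11 × 7.4 / (10.75 × 300.1) = 0.0025458
20 log₁₀(0.0025458) = -51.88 dB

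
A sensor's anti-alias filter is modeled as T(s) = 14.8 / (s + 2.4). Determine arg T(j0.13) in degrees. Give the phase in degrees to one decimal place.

-3.1°

∠(j0.13 + 2.4) = arctan(0.13/2.4) = 3.10°
∠T(j0.13) = −3.10° = -3.10°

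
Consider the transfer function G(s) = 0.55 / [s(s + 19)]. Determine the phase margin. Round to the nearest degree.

90°

Gain crossover: |G(jω)| = 1 at ω ≈ 0.0289 rad/s.
∠G(j0.0289) = −90° − arctan(0.0289/19) ≈ -90.09°
PM = 180° + (-90.09°) = 89.91°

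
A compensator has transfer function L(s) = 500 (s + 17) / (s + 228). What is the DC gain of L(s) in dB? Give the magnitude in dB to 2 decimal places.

L(0) = 500 × 17 / 228 = 37.281
20 log₁₀(37.281) = 31.430 dB

31.43 dB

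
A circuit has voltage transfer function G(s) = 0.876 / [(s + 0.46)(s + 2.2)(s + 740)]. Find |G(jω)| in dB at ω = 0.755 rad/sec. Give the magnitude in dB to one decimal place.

-64.8 dB

|j0.755 + 0.46| = √(0.755² + 0.46²) = 0.8841
|j0.755 + 2.2| = √(0.755² + 2.2²) = 2.326
|j0.755 + 740| = √(0.755² + 740²) = 740
|G(j0.755)| = 0.876 / (0.8841 × 2.326 × 740) = 0.00057567
20 log₁₀(0.00057567) = -64.80 dB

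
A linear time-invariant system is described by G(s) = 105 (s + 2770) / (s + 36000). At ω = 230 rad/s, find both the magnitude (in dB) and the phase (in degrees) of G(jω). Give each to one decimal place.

|G| = 18.2 dB, ∠G = 4.4°

|j230 + 2770| = √(230² + 2770²) = 2780
|j230 + 36000| = √(230² + 36000²) = 3.6e+04
|G(j230)| = 105 × 2780 / 3.6e+04 = 8.1068
20 log₁₀(8.1068) = 18.18 dB
∠(j230 + 2770) = arctan(230/2770) = 4.75°
∠(j230 + 36000) = arctan(230/36000) = 0.37°
∠G(j230) = 4.75° − 0.37° = 4.38°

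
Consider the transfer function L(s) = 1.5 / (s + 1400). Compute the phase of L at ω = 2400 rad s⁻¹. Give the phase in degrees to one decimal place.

-59.7°

∠(j2400 + 1400) = arctan(2400/1400) = 59.74°
∠L(j2400) = −59.74° = -59.74°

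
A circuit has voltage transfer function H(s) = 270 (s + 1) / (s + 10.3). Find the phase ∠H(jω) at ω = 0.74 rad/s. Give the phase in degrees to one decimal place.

∠(j0.74 + 1) = arctan(0.74/1) = 36.50°
∠(j0.74 + 10.3) = arctan(0.74/10.3) = 4.11°
∠H(j0.74) = 36.50° − 4.11° = 32.39°

32.4 deg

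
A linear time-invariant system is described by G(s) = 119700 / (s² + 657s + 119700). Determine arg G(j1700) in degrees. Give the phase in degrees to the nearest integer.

-158°

∠[(j1700)² + 657(j1700) + 119700] = ∠[-2.7703e+06 + j1.1169e+06] = 158.04°
∠G(j1700) = −158.04° = -158.04°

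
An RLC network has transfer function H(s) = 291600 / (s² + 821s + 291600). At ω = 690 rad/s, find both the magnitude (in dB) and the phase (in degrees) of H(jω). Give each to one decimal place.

|H| = -6.2 dB, ∠H = -108.0°

|(j690)² + 821(j690) + 291600| = |-1.845e+05 + j5.6649e+05| = 5.958e+05
|H(j690)| = 291600 / 5.958e+05 = 0.48944
20 log₁₀(0.48944) = -6.21 dB
∠[(j690)² + 821(j690) + 291600] = ∠[-1.845e+05 + j5.6649e+05] = 108.04°
∠H(j690) = −108.04° = -108.04°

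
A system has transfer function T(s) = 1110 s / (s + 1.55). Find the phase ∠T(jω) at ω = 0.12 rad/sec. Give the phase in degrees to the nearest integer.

86 deg

∠(j0.12) = 90.00°
∠(j0.12 + 1.55) = arctan(0.12/1.55) = 4.43°
∠T(j0.12) = 90.00° − 4.43° = 85.57°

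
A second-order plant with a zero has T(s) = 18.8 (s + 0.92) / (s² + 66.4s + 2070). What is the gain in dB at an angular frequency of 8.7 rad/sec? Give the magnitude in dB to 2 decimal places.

-22.02 dB

|j8.7 + 0.92| = √(8.7² + 0.92²) = 8.749
|(j8.7)² + 66.4(j8.7) + 2070| = |1994.3 + j577.68| = 2076
|T(j8.7)| = 18.8 × 8.749 / 2076 = 0.079214
20 log₁₀(0.079214) = -22.024 dB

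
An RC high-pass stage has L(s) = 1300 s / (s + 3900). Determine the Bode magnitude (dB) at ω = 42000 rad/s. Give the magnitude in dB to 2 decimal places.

62.24 dB

|j42000| = 4.2e+04
|j42000 + 3900| = √(42000² + 3900²) = 4.218e+04
|L(j42000)| = 1300 × 4.2e+04 / 4.218e+04 = 1294.4
20 log₁₀(1294.4) = 62.242 dB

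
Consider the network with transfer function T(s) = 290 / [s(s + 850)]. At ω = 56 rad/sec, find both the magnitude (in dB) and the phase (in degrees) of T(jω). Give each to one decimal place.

|T| = -44.3 dB, ∠T = -93.8°

|j56 + 850| = √(56² + 850²) = 851.8
|j56| = 56
|T(j56)| = 290 / (851.8 × 56) = 0.0060793
20 log₁₀(0.0060793) = -44.32 dB
∠(j56 + 850) = arctan(56/850) = 3.77°
∠(j56) = 90.00°
∠T(j56) = − (3.77° + 90.00°) = -93.77°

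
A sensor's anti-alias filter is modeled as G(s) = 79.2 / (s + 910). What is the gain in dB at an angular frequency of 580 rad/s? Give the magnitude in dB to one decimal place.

-22.7 dB

|j580 + 910| = √(580² + 910²) = 1079
|G(j580)| = 79.2 / 1079 = 0.073393
20 log₁₀(0.073393) = -22.69 dB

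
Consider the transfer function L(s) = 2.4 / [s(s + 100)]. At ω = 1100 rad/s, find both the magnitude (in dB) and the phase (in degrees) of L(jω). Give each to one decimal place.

|j1100 + 100| = √(1100² + 100²) = 1105
|j1100| = 1100
|L(j1100)| = 2.4 / (1105 × 1100) = 1.9753e-06
20 log₁₀(1.9753e-06) = -114.09 dB
∠(j1100 + 100) = arctan(1100/100) = 84.81°
∠(j1100) = 90.00°
∠L(j1100) = − (84.81° + 90.00°) = -174.81°

|L| = -114.1 dB, ∠L = -174.8 deg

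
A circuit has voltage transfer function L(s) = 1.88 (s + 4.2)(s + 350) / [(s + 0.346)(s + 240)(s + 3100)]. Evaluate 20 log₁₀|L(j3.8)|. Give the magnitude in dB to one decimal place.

|j3.8 + 4.2| = √(3.8² + 4.2²) = 5.664
|j3.8 + 350| = √(3.8² + 350²) = 350
|j3.8 + 0.346| = √(3.8² + 0.346²) = 3.816
|j3.8 + 240| = √(3.8² + 240²) = 240
|j3.8 + 3100| = √(3.8² + 3100²) = 3100
|L(j3.8)| = 1.88 × 5.664 × 350 / (3.816 × 240 × 3100) = 0.0013127
20 log₁₀(0.0013127) = -57.64 dB

-57.6 dB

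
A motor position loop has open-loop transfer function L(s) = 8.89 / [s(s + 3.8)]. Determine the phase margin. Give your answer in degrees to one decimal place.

Gain crossover: |L(jω)| = 1 at ω ≈ 2.06 rad/s.
∠L(j2.06) = −90° − arctan(2.06/3.8) ≈ -118.43°
PM = 180° + (-118.43°) = 61.57°

61.6°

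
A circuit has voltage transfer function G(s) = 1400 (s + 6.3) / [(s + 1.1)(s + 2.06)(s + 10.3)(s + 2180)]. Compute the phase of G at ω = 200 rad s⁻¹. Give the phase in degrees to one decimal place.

∠(j200 + 6.3) = arctan(200/6.3) = 88.20°
∠(j200 + 1.1) = arctan(200/1.1) = 89.68°
∠(j200 + 2.06) = arctan(200/2.06) = 89.41°
∠(j200 + 10.3) = arctan(200/10.3) = 87.05°
∠(j200 + 2180) = arctan(200/2180) = 5.24°
∠G(j200) = 88.20° − (89.68° + 89.41° + 87.05° + 5.24°) = -183.19°

-183.2 deg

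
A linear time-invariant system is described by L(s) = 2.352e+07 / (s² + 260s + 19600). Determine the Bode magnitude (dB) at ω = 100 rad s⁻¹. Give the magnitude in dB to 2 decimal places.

|(j100)² + 260(j100) + 19600| = |9600 + j26000| = 2.772e+04
|L(j100)| = 2.352e+07 / 2.772e+04 = 848.62
20 log₁₀(848.62) = 58.574 dB

58.57 dB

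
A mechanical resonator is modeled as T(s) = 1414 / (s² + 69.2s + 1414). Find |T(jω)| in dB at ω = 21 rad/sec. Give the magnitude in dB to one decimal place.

|(j21)² + 69.2(j21) + 1414| = |973 + j1453.2| = 1749
|T(j21)| = 1414 / 1749 = 0.80853
20 log₁₀(0.80853) = -1.85 dB

-1.8 dB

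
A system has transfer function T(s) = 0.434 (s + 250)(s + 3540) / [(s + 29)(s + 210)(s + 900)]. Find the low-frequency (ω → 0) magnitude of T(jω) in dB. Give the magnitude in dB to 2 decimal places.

T(0) = 0.434 × 250 × 3540 / (29 × 210 × 900) = 0.070077
20 log₁₀(0.070077) = -23.089 dB

-23.09 dB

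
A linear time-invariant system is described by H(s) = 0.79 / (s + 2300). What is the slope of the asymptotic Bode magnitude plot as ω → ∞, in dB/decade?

With 0 zeros and 1 pole, the high-frequency asymptotic slope is 20 × (0 − 1) = -20 dB/decade.

-20 dB/decade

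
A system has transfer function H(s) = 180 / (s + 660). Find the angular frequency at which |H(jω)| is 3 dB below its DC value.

For a single-pole low-pass, the −3 dB point is at the pole: ω = 660 rad/sec.

660 rad/sec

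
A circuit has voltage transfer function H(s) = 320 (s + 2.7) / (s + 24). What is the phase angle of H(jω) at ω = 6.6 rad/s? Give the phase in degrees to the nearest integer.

52°

∠(j6.6 + 2.7) = arctan(6.6/2.7) = 67.75°
∠(j6.6 + 24) = arctan(6.6/24) = 15.38°
∠H(j6.6) = 67.75° − 15.38° = 52.37°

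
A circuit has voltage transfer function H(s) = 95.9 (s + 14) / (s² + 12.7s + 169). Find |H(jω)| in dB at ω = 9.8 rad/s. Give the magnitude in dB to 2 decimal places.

|j9.8 + 14| = √(9.8² + 14²) = 17.09
|(j9.8)² + 12.7(j9.8) + 169| = |72.96 + j124.46| = 144.3
|H(j9.8)| = 95.9 × 17.09 / 144.3 = 11.36
20 log₁₀(11.36) = 21.107 dB

21.11 dB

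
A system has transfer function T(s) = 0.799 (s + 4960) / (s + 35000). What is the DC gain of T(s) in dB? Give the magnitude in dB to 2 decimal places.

-18.92 dB

T(0) = 0.799 × 4960 / 35000 = 0.11323
20 log₁₀(0.11323) = -18.921 dB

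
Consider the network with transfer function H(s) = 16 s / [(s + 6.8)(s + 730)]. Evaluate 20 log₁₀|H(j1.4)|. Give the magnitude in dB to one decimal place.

-47.1 dB

|j1.4| = 1.4
|j1.4 + 6.8| = √(1.4² + 6.8²) = 6.943
|j1.4 + 730| = √(1.4² + 730²) = 730
|H(j1.4)| = 16 × 1.4 / (6.943 × 730) = 0.0044198
20 log₁₀(0.0044198) = -47.09 dB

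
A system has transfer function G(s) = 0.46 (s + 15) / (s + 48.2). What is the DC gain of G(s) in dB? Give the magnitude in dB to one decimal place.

G(0) = 0.46 × 15 / 48.2 = 0.14315
20 log₁₀(0.14315) = -16.88 dB

-16.9 dB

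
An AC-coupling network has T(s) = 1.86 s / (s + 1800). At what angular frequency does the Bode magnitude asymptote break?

1800 rad s⁻¹

The single real pole at s = −1800 gives a corner at ω = 1800 rad s⁻¹.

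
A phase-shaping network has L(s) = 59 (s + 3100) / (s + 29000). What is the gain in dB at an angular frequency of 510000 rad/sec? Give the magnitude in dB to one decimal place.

|j510000 + 3100| = √(510000² + 3100²) = 5.1e+05
|j510000 + 29000| = √(510000² + 29000²) = 5.108e+05
|L(j510000)| = 59 × 5.1e+05 / 5.108e+05 = 58.906
20 log₁₀(58.906) = 35.40 dB

35.4 dB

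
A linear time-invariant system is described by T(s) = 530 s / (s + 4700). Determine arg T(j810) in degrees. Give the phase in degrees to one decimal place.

∠(j810) = 90.00°
∠(j810 + 4700) = arctan(810/4700) = 9.78°
∠T(j810) = 90.00° − 9.78° = 80.22°

80.2°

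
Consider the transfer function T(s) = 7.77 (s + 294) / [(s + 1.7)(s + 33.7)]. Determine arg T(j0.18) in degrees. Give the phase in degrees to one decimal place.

∠(j0.18 + 294) = arctan(0.18/294) = 0.04°
∠(j0.18 + 1.7) = arctan(0.18/1.7) = 6.04°
∠(j0.18 + 33.7) = arctan(0.18/33.7) = 0.31°
∠T(j0.18) = 0.04° − (6.04° + 0.31°) = -6.32°

-6.3 deg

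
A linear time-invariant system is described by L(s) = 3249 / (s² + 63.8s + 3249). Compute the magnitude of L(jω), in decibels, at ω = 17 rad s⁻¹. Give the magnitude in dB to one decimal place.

0.3 dB

|(j17)² + 63.8(j17) + 3249| = |2960 + j1084.6| = 3152
|L(j17)| = 3249 / 3152 = 1.0306
20 log₁₀(1.0306) = 0.26 dB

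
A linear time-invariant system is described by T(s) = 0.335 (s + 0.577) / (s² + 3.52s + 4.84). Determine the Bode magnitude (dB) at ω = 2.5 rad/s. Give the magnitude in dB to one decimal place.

-20.3 dB

|j2.5 + 0.577| = √(2.5² + 0.577²) = 2.566
|(j2.5)² + 3.52(j2.5) + 4.84| = |-1.41 + j8.8| = 8.912
|T(j2.5)| = 0.335 × 2.566 / 8.912 = 0.096442
20 log₁₀(0.096442) = -20.31 dB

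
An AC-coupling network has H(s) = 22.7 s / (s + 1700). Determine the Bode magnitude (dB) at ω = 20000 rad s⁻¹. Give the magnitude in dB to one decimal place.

27.1 dB

|j20000| = 2e+04
|j20000 + 1700| = √(20000² + 1700²) = 2.007e+04
|H(j20000)| = 22.7 × 2e+04 / 2.007e+04 = 22.618
20 log₁₀(22.618) = 27.09 dB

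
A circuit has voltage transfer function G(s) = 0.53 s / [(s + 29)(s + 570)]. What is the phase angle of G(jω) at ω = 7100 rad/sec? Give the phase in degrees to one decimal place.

∠(j7100) = 90.00°
∠(j7100 + 29) = arctan(7100/29) = 89.77°
∠(j7100 + 570) = arctan(7100/570) = 85.41°
∠G(j7100) = 90.00° − (89.77° + 85.41°) = -85.18°

-85.2 deg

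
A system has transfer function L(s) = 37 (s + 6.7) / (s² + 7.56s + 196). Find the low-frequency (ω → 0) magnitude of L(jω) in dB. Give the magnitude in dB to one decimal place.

2.0 dB

L(0) = 37 × 6.7 / 196 = 1.2648
20 log₁₀(1.2648) = 2.04 dB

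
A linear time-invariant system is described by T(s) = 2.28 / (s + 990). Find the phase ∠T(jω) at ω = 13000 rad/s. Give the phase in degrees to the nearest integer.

∠(j13000 + 990) = arctan(13000/990) = 85.65°
∠T(j13000) = −85.65° = -85.65°

-86°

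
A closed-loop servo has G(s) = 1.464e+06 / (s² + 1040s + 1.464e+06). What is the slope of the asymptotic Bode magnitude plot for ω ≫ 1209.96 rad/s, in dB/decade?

With 0 zeros and 2 poles, the high-frequency asymptotic slope is 20 × (0 − 2) = -40 dB/decade.

-40 dB/decade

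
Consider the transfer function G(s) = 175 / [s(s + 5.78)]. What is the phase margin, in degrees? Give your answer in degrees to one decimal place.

24.6°

Gain crossover: |G(jω)| = 1 at ω ≈ 12.6 rad/s.
∠G(j12.6) = −90° − arctan(12.6/5.78) ≈ -155.38°
PM = 180° + (-155.38°) = 24.62°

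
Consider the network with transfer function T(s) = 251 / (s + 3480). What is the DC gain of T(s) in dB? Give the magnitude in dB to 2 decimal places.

T(0) = 251 / 3480 = 0.072126
20 log₁₀(0.072126) = -22.838 dB

-22.84 dB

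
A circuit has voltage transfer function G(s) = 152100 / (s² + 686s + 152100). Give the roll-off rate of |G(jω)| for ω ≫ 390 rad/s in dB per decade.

-40 dB/decade

With 0 zeros and 2 poles, the high-frequency asymptotic slope is 20 × (0 − 2) = -40 dB/decade.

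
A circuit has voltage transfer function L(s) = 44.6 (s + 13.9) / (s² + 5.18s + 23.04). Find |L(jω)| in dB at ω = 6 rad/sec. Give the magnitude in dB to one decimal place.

26.0 dB

|j6 + 13.9| = √(6² + 13.9²) = 15.14
|(j6)² + 5.18(j6) + 23.04| = |-12.96 + j31.08| = 33.67
|L(j6)| = 44.6 × 15.14 / 33.67 = 20.052
20 log₁₀(20.052) = 26.04 dB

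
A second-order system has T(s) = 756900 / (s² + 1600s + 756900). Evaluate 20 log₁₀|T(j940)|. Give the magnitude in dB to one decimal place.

|(j940)² + 1600(j940) + 756900| = |-1.267e+05 + j1.504e+06| = 1.509e+06
|T(j940)| = 756900 / 1.509e+06 = 0.50148
20 log₁₀(0.50148) = -5.99 dB

-6.0 dB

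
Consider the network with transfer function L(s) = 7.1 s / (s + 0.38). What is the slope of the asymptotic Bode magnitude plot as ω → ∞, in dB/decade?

With 1 zero and 1 pole, the high-frequency asymptotic slope is 20 × (1 − 1) = 0 dB/decade.

0 dB/decade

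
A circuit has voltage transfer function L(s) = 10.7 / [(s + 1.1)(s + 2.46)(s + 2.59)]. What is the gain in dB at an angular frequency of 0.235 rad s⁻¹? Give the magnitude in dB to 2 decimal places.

|j0.235 + 1.1| = √(0.235² + 1.1²) = 1.125
|j0.235 + 2.46| = √(0.235² + 2.46²) = 2.471
|j0.235 + 2.59| = √(0.235² + 2.59²) = 2.601
|L(j0.235)| = 10.7 / (1.125 × 2.471 × 2.601) = 1.4802
20 log₁₀(1.4802) = 3.406 dB

3.41 dB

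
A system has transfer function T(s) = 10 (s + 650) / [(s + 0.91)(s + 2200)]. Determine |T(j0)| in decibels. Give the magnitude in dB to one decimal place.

10.2 dB

T(0) = 10 × 650 / (0.91 × 2200) = 3.2468
20 log₁₀(3.2468) = 10.23 dB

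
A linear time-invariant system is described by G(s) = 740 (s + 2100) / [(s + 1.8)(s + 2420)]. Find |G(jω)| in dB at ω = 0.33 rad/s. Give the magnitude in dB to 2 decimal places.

|j0.33 + 2100| = √(0.33² + 2100²) = 2100
|j0.33 + 1.8| = √(0.33² + 1.8²) = 1.83
|j0.33 + 2420| = √(0.33² + 2420²) = 2420
|G(j0.33)| = 740 × 2100 / (1.83 × 2420) = 350.9
20 log₁₀(350.9) = 50.904 dB

50.90 dB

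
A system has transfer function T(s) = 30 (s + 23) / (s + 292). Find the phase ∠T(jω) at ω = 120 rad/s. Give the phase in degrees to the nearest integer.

∠(j120 + 23) = arctan(120/23) = 79.15°
∠(j120 + 292) = arctan(120/292) = 22.34°
∠T(j120) = 79.15° − 22.34° = 56.81°

57°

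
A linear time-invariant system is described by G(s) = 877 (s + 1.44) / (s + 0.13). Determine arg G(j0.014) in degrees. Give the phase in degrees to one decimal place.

-5.6 deg

∠(j0.014 + 1.44) = arctan(0.014/1.44) = 0.56°
∠(j0.014 + 0.13) = arctan(0.014/0.13) = 6.15°
∠G(j0.014) = 0.56° − 6.15° = -5.59°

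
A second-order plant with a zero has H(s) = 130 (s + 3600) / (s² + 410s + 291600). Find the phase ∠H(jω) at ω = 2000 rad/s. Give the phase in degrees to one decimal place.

∠(j2000 + 3600) = arctan(2000/3600) = 29.05°
∠[(j2000)² + 410(j2000) + 291600] = ∠[-3.7084e+06 + j8.2e+05] = 167.53°
∠H(j2000) = 29.05° − 167.53° = -138.48°

-138.5 deg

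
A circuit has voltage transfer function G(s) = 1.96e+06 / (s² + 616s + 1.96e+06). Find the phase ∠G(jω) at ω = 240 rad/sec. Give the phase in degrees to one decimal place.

∠[(j240)² + 616(j240) + 1.96e+06] = ∠[1.9024e+06 + j1.4784e+05] = 4.44°
∠G(j240) = −4.44° = -4.44°

-4.4°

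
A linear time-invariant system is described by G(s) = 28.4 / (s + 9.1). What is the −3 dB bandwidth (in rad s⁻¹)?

For a single-pole low-pass, the −3 dB point is at the pole: ω = 9.1 rad s⁻¹.

9.1 rad s⁻¹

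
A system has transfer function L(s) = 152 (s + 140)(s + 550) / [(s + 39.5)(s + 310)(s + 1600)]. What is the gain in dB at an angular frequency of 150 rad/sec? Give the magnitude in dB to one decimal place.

-13.7 dB

|j150 + 140| = √(150² + 140²) = 205.2
|j150 + 550| = √(150² + 550²) = 570.1
|j150 + 39.5| = √(150² + 39.5²) = 155.1
|j150 + 310| = √(150² + 310²) = 344.4
|j150 + 1600| = √(150² + 1600²) = 1607
|L(j150)| = 152 × 205.2 × 570.1 / (155.1 × 344.4 × 1607) = 0.20712
20 log₁₀(0.20712) = -13.68 dB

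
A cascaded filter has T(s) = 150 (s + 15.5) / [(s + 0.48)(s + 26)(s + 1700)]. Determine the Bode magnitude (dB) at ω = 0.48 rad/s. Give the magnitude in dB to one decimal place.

-22.2 dB

|j0.48 + 15.5| = √(0.48² + 15.5²) = 15.51
|j0.48 + 0.48| = √(0.48² + 0.48²) = 0.6788
|j0.48 + 26| = √(0.48² + 26²) = 26
|j0.48 + 1700| = √(0.48² + 1700²) = 1700
|T(j0.48)| = 150 × 15.51 / (0.6788 × 26 × 1700) = 0.077514
20 log₁₀(0.077514) = -22.21 dB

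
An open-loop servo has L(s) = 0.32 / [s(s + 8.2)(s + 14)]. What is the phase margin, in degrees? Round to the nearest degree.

90°

Gain crossover: |L(jω)| = 1 at ω ≈ 0.00279 rad s⁻¹.
∠L(j0.00279) = −90° − arctan(0.00279/8.2) − arctan(0.00279/14) ≈ -90.03°
PM = 180° + (-90.03°) = 89.97°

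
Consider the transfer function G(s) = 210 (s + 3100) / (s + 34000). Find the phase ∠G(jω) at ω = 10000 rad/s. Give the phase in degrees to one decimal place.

56.4°

∠(j10000 + 3100) = arctan(10000/3100) = 72.78°
∠(j10000 + 34000) = arctan(10000/34000) = 16.39°
∠G(j10000) = 72.78° − 16.39° = 56.39°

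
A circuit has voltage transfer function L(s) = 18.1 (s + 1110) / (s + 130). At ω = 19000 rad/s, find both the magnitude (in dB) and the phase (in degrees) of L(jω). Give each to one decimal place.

|j19000 + 1110| = √(19000² + 1110²) = 1.903e+04
|j19000 + 130| = √(19000² + 130²) = 1.9e+04
|L(j19000)| = 18.1 × 1.903e+04 / 1.9e+04 = 18.13
20 log₁₀(18.13) = 25.17 dB
∠(j19000 + 1110) = arctan(19000/1110) = 86.66°
∠(j19000 + 130) = arctan(19000/130) = 89.61°
∠L(j19000) = 86.66° − 89.61° = -2.95°

|L| = 25.2 dB, ∠L = -3.0°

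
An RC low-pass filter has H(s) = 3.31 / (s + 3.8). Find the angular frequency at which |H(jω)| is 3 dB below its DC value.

3.8 rad/sec

For a single-pole low-pass, the −3 dB point is at the pole: ω = 3.8 rad/sec.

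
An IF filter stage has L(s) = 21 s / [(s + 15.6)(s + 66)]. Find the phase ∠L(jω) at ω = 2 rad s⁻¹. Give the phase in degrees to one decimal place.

81.0 deg

∠(j2) = 90.00°
∠(j2 + 15.6) = arctan(2/15.6) = 7.31°
∠(j2 + 66) = arctan(2/66) = 1.74°
∠L(j2) = 90.00° − (7.31° + 1.74°) = 80.96°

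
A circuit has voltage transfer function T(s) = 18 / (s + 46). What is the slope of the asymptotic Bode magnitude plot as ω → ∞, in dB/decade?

With 0 zeros and 1 pole, the high-frequency asymptotic slope is 20 × (0 − 1) = -20 dB/decade.

-20 dB/decade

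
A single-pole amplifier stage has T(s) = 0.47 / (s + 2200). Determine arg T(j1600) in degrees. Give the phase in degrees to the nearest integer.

∠(j1600 + 2200) = arctan(1600/2200) = 36.03°
∠T(j1600) = −36.03° = -36.03°

-36°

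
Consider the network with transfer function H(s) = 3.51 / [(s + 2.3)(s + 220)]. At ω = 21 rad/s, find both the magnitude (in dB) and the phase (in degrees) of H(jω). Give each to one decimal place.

|H| = -62.5 dB, ∠H = -89.2°

|j21 + 2.3| = √(21² + 2.3²) = 21.13
|j21 + 220| = √(21² + 220²) = 221
|H(j21)| = 3.51 / (21.13 × 221) = 0.00075181
20 log₁₀(0.00075181) = -62.48 dB
∠(j21 + 2.3) = arctan(21/2.3) = 83.75°
∠(j21 + 220) = arctan(21/220) = 5.45°
∠H(j21) = − (83.75° + 5.45°) = -89.20°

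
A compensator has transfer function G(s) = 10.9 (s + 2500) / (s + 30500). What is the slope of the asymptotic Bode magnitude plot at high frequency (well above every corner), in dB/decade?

0 dB/decade

With 1 zero and 1 pole, the high-frequency asymptotic slope is 20 × (1 − 1) = 0 dB/decade.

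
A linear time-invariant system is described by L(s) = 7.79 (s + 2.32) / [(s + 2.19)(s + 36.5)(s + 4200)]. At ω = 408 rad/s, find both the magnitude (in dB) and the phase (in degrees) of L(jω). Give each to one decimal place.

|j408 + 2.32| = √(408² + 2.32²) = 408
|j408 + 2.19| = √(408² + 2.19²) = 408
|j408 + 36.5| = √(408² + 36.5²) = 409.6
|j408 + 4200| = √(408² + 4200²) = 4220
|L(j408)| = 7.79 × 408 / (408 × 409.6 × 4220) = 4.5067e-06
20 log₁₀(4.5067e-06) = -106.92 dB
∠(j408 + 2.32) = arctan(408/2.32) = 89.67°
∠(j408 + 2.19) = arctan(408/2.19) = 89.69°
∠(j408 + 36.5) = arctan(408/36.5) = 84.89°
∠(j408 + 4200) = arctan(408/4200) = 5.55°
∠L(j408) = 89.67° − (89.69° + 84.89° + 5.55°) = -90.45°

|L| = -106.9 dB, ∠L = -90.5°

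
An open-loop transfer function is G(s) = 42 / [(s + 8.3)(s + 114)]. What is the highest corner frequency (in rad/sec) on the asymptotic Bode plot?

114 rad/sec

Break frequencies occur at each pole and zero magnitude: 8.3 rad/sec, 114 rad/sec.
The highest is 114 rad/sec.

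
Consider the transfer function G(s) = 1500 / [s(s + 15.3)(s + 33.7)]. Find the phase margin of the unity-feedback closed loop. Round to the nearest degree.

Gain crossover: |G(jω)| = 1 at ω ≈ 2.85 rad/s.
∠G(j2.85) = −90° − arctan(2.85/15.3) − arctan(2.85/33.7) ≈ -105.38°
PM = 180° + (-105.38°) = 74.62°

75°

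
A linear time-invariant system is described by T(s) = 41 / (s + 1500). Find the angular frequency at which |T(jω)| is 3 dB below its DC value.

1500 rad/sec

For a single-pole low-pass, the −3 dB point is at the pole: ω = 1500 rad/sec.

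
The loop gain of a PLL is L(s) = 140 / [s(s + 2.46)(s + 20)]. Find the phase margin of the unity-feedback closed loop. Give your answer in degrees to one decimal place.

42.9 deg

Gain crossover: |L(jω)| = 1 at ω ≈ 2.14 rad/s.
∠L(j2.14) = −90° − arctan(2.14/2.46) − arctan(2.14/20) ≈ -137.07°
PM = 180° + (-137.07°) = 42.93°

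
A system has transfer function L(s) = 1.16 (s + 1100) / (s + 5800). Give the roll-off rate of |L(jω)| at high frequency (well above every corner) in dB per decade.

0 dB/decade

With 1 zero and 1 pole, the high-frequency asymptotic slope is 20 × (1 − 1) = 0 dB/decade.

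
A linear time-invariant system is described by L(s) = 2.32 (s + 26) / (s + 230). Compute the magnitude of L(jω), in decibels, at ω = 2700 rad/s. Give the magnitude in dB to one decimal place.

7.3 dB

|j2700 + 26| = √(2700² + 26²) = 2700
|j2700 + 230| = √(2700² + 230²) = 2710
|L(j2700)| = 2.32 × 2700 / 2710 = 2.3117
20 log₁₀(2.3117) = 7.28 dB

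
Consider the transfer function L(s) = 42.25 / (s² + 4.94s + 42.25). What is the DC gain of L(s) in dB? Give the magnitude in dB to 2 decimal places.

L(0) = 42.25 / 42.25 = 1
20 log₁₀(1) = 0.000 dB

0.00 dB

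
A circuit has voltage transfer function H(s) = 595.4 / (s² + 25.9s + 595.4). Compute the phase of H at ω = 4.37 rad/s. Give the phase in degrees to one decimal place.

-11.1°

∠[(j4.37)² + 25.9(j4.37) + 595.4] = ∠[576.3 + j113.18] = 11.11°
∠H(j4.37) = −11.11° = -11.11°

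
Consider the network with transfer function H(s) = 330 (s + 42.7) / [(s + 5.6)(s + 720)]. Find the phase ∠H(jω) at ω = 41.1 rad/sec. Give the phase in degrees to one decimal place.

-41.6°

∠(j41.1 + 42.7) = arctan(41.1/42.7) = 43.91°
∠(j41.1 + 5.6) = arctan(41.1/5.6) = 82.24°
∠(j41.1 + 720) = arctan(41.1/720) = 3.27°
∠H(j41.1) = 43.91° − (82.24° + 3.27°) = -41.60°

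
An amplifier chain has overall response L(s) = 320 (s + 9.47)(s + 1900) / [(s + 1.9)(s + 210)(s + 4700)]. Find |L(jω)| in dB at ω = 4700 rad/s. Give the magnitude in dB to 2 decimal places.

-25.70 dB

|j4700 + 9.47| = √(4700² + 9.47²) = 4700
|j4700 + 1900| = √(4700² + 1900²) = 5070
|j4700 + 1.9| = √(4700² + 1.9²) = 4700
|j4700 + 210| = √(4700² + 210²) = 4705
|j4700 + 4700| = √(4700² + 4700²) = 6647
|L(j4700)| = 320 × 4700 × 5070 / (4700 × 4705 × 6647) = 0.051877
20 log₁₀(0.051877) = -25.701 dB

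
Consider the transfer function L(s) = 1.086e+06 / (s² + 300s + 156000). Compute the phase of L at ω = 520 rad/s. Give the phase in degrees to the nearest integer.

-126°

∠[(j520)² + 300(j520) + 156000] = ∠[-1.144e+05 + j1.56e+05] = 126.25°
∠L(j520) = −126.25° = -126.25°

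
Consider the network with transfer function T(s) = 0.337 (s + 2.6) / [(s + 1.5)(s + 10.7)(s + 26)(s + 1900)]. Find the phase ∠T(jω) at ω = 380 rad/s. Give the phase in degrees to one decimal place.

-185.9°

∠(j380 + 2.6) = arctan(380/2.6) = 89.61°
∠(j380 + 1.5) = arctan(380/1.5) = 89.77°
∠(j380 + 10.7) = arctan(380/10.7) = 88.39°
∠(j380 + 26) = arctan(380/26) = 86.09°
∠(j380 + 1900) = arctan(380/1900) = 11.31°
∠T(j380) = 89.61° − (89.77° + 88.39° + 86.09° + 11.31°) = -185.95°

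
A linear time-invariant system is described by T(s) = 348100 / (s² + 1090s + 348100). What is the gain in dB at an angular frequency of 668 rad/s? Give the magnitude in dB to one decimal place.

-6.5 dB

|(j668)² + 1090(j668) + 348100| = |-98124 + j7.2812e+05| = 7.347e+05
|T(j668)| = 348100 / 7.347e+05 = 0.4738
20 log₁₀(0.4738) = -6.49 dB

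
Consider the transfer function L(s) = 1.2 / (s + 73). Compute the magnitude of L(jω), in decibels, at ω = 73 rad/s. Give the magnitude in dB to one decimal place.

|j73 + 73| = √(73² + 73²) = 103.2
|L(j73)| = 1.2 / 103.2 = 0.011624
20 log₁₀(0.011624) = -38.69 dB

-38.7 dB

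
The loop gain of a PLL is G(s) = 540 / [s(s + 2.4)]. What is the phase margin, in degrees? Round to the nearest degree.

Gain crossover: |G(jω)| = 1 at ω ≈ 23.2 rad/s.
∠G(j23.2) = −90° − arctan(23.2/2.4) ≈ -174.09°
PM = 180° + (-174.09°) = 5.91°

6 deg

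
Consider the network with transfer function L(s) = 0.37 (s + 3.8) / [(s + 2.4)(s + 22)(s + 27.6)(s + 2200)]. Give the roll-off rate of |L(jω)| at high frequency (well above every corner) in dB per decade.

With 1 zero and 4 poles, the high-frequency asymptotic slope is 20 × (1 − 4) = -60 dB/decade.

-60 dB/decade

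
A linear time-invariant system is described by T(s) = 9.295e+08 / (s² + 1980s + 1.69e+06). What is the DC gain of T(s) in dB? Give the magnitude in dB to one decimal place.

T(0) = 9.295e+08 / 1.69e+06 = 550
20 log₁₀(550) = 54.81 dB

54.8 dB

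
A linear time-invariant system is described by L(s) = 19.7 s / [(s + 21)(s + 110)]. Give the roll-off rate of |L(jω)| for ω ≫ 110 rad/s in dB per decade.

-20 dB/decade

With 1 zero and 2 poles, the high-frequency asymptotic slope is 20 × (1 − 2) = -20 dB/decade.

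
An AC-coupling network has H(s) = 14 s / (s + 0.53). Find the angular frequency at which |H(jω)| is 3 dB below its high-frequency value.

For a single-pole high-pass, the −3 dB point is at the pole: ω = 0.53 rad s⁻¹.

0.53 rad s⁻¹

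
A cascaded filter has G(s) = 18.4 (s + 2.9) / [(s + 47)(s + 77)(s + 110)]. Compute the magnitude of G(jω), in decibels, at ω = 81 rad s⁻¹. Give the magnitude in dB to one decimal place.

|j81 + 2.9| = √(81² + 2.9²) = 81.05
|j81 + 47| = √(81² + 47²) = 93.65
|j81 + 77| = √(81² + 77²) = 111.8
|j81 + 110| = √(81² + 110²) = 136.6
|G(j81)| = 18.4 × 81.05 / (93.65 × 111.8 × 136.6) = 0.0010431
20 log₁₀(0.0010431) = -59.63 dB

-59.6 dB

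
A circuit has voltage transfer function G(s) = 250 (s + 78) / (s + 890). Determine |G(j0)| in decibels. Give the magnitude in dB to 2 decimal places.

G(0) = 250 × 78 / 890 = 21.91
20 log₁₀(21.91) = 26.813 dB

26.81 dB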